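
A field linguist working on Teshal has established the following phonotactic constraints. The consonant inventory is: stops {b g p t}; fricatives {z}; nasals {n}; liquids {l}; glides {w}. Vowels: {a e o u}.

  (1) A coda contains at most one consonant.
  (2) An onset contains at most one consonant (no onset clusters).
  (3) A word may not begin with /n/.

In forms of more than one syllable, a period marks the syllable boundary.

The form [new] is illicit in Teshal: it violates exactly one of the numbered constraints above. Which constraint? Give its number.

3

[new]: word begins with /n/.
This is a violation of constraint 3: "A word may not begin with /n/."
The remaining constraints (1, 2) are satisfied.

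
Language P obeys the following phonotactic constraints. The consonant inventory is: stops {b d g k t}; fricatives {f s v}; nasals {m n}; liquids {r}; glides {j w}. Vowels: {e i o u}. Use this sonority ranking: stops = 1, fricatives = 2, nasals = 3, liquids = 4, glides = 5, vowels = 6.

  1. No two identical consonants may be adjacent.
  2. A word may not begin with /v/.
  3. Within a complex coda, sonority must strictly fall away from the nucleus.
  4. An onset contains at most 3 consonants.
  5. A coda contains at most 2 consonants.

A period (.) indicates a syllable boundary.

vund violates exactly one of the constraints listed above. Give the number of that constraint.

2

vund: word begins with /v/.
This is a violation of constraint 2: "A word may not begin with /v/."
The remaining constraints (1, 3, 4, 5) are satisfied.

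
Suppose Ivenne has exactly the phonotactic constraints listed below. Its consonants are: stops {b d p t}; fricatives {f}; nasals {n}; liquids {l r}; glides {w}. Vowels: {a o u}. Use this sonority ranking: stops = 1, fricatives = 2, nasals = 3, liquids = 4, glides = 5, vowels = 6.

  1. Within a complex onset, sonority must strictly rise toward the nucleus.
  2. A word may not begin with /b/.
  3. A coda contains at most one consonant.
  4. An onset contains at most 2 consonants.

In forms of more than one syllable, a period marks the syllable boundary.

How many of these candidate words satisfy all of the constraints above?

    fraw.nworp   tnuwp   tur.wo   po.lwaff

1

fraw.nworp — violates constraint 3: syllable 2 coda /rp/ has 2 consonants (> 1) → illicit
tnuwp — violates constraint 3: syllable 1 coda /wp/ has 2 consonants (> 1) → illicit
tur.wo — σ1 onset /t/, coda /r/ ok; σ2 onset /w/, coda /∅/ ok → licit
po.lwaff — violates constraint 3: syllable 2 coda /ff/ has 2 consonants (> 1) → illicit
Licit: tur.wo → 1.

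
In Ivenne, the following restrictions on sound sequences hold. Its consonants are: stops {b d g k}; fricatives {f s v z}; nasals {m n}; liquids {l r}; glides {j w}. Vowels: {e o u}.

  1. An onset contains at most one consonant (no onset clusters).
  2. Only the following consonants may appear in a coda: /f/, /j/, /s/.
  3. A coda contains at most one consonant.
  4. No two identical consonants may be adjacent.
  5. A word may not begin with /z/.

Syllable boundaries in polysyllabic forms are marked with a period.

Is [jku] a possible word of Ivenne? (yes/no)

[jku] — violates constraint 1: syllable 1 onset /jk/ has 2 consonants (> 1) → phonotactically illegal

no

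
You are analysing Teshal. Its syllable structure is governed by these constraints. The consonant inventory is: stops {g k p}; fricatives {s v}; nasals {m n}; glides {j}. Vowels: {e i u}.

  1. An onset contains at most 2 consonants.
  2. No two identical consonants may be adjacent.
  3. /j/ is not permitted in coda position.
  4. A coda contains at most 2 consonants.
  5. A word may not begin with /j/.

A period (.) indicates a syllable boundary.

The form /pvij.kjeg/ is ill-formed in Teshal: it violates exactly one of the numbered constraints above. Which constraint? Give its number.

3

/pvij.kjeg/: syllable 1 coda contains /j/.
This is a violation of constraint 3: "/j/ is not permitted in coda position."
The remaining constraints (1, 2, 4, 5) are satisfied.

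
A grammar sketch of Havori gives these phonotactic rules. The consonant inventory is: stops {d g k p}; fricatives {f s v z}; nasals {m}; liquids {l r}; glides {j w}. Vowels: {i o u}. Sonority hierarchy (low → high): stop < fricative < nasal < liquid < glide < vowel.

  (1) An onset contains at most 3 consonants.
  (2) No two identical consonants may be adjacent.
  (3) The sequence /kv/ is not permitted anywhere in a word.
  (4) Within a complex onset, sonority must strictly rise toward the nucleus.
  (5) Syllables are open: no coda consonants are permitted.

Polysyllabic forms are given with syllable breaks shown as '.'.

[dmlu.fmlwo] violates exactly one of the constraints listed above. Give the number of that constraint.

1

[dmlu.fmlwo]: syllable 2 onset /fmlw/ has 4 consonants (> 3).
This is a violation of constraint 1: "An onset contains at most 3 consonants."
The remaining constraints (2, 3, 4, 5) are satisfied.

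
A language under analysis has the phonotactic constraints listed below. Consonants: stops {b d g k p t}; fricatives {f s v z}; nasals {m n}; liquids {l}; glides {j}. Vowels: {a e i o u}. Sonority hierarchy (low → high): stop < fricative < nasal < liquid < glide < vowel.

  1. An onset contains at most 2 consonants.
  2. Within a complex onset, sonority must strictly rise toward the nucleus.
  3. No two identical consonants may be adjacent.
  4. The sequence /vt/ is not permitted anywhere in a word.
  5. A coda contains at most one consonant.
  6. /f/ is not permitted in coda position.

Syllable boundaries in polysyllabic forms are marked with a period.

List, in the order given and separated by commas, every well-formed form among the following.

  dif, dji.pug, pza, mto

dji.pug, pza

dif — violates constraint 6: syllable 1 coda contains /f/ → ill-formed
dji.pug — σ1 onset /dj/ (1→5 rises), coda /∅/ ok; σ2 onset /p/, coda /g/ ok → well-formed
pza — σ1 onset /pz/ (1→2 rises), coda /∅/ ok → well-formed
mto — violates constraint 2: syllable 1 onset /mt/: /m/ (nasal, 3) → /t/ (stop, 1) does not rise → ill-formed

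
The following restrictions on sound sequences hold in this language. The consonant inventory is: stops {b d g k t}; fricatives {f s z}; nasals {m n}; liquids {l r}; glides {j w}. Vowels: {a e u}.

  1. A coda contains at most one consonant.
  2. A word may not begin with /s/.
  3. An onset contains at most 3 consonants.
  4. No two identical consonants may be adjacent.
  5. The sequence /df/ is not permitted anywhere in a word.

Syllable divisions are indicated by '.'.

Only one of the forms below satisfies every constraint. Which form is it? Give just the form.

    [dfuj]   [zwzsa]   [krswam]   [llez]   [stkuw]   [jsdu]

[dfuj] — violates constraint 5: contains banned sequence /df/ → not permitted
[zwzsa] — violates constraint 3: syllable 1 onset /zwzs/ has 4 consonants (> 3) → not permitted
[krswam] — violates constraint 3: syllable 1 onset /krsw/ has 4 consonants (> 3) → not permitted
[llez] — violates constraint 4: adjacent identical consonants /ll/ → not permitted
[stkuw] — violates constraint 2: word begins with /s/ → not permitted
[jsdu] — σ1 onset /jsd/ (3C), coda /∅/ ok → permitted

[jsdu]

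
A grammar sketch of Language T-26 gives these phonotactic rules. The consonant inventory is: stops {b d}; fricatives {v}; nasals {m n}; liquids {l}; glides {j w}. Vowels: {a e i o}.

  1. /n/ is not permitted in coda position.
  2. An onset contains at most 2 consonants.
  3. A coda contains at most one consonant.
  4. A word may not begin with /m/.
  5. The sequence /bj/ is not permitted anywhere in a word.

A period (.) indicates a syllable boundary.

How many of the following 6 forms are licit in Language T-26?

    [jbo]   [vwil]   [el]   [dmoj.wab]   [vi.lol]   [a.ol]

6

[jbo] — σ1 onset /jb/ (2C), coda /∅/ ok → licit
[vwil] — σ1 onset /vw/ (2C), coda /l/ ok → licit
[el] — σ1 onset /∅/, coda /l/ ok → licit
[dmoj.wab] — σ1 onset /dm/ (2C), coda /j/ ok; σ2 onset /w/, coda /b/ ok → licit
[vi.lol] — σ1 onset /v/, coda /∅/ ok; σ2 onset /l/, coda /l/ ok → licit
[a.ol] — σ1 onset /∅/, coda /∅/ ok; σ2 onset /∅/, coda /l/ ok → licit
Licit: [jbo], [vwil], [el], [dmoj.wab], [vi.lol], [a.ol] → 6.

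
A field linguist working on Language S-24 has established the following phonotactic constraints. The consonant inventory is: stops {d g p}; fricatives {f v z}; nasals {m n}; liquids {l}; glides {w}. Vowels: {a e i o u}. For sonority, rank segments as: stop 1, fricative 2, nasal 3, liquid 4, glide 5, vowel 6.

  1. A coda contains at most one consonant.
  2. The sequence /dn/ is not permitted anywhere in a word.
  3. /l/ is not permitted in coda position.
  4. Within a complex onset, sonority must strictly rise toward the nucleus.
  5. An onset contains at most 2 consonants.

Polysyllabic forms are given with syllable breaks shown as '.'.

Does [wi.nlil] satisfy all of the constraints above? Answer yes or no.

[wi.nlil] — violates constraint 3: syllable 2 coda contains /l/ → not permitted

no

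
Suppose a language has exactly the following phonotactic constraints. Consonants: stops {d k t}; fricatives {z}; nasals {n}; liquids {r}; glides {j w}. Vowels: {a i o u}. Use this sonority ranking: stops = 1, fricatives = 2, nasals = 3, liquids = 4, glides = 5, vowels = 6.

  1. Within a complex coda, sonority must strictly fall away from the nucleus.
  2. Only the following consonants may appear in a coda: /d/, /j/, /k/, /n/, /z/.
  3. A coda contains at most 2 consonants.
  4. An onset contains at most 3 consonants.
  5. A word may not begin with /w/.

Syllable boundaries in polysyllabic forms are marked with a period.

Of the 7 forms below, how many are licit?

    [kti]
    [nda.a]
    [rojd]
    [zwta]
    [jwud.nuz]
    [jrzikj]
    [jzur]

[kti] — σ1 onset /kt/ (2C), coda /∅/ ok → licit
[nda.a] — σ1 onset /nd/ (2C), coda /∅/ ok; σ2 onset /∅/, coda /∅/ ok → licit
[rojd] — σ1 onset /r/, coda /jd/ (5→1 falls) ok → licit
[zwta] — σ1 onset /zwt/ (3C), coda /∅/ ok → licit
[jwud.nuz] — σ1 onset /jw/ (2C), coda /d/ ok; σ2 onset /n/, coda /z/ ok → licit
[jrzikj] — violates constraint 1: syllable 1 coda /kj/: /k/ (stop, 1) → /j/ (glide, 5) does not fall → illicit
[jzur] — violates constraint 2: syllable 1 coda contains /r/, which is not a licensed coda consonant → illicit
Licit: [kti], [nda.a], [rojd], [zwta], [jwud.nuz] → 5.

5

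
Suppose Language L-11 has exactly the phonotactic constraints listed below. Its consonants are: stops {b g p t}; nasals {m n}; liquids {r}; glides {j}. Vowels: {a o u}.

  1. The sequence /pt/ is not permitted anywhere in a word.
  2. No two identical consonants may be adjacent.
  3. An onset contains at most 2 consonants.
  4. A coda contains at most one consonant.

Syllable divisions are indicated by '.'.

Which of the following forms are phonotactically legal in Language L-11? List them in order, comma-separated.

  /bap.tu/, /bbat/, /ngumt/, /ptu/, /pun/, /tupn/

/pun/

/bap.tu/ — violates constraint 1: contains banned sequence /pt/ → phonotactically illegal
/bbat/ — violates constraint 2: adjacent identical consonants /bb/ → phonotactically illegal
/ngumt/ — violates constraint 4: syllable 1 coda /mt/ has 2 consonants (> 1) → phonotactically illegal
/ptu/ — violates constraint 1: contains banned sequence /pt/ → phonotactically illegal
/pun/ — σ1 onset /p/, coda /n/ ok → phonotactically legal
/tupn/ — violates constraint 4: syllable 1 coda /pn/ has 2 consonants (> 1) → phonotactically illegal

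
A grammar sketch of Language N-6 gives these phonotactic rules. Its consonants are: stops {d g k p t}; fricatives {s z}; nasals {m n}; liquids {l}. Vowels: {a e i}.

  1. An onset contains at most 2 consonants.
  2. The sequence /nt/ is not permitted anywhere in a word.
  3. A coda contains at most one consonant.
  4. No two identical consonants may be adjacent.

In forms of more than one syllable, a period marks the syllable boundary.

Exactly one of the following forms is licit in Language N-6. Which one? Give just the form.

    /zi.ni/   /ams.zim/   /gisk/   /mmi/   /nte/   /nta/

/zi.ni/

/zi.ni/ — σ1 onset /z/, coda /∅/ ok; σ2 onset /n/, coda /∅/ ok → licit
/ams.zim/ — violates constraint 3: syllable 1 coda /ms/ has 2 consonants (> 1) → illicit
/gisk/ — violates constraint 3: syllable 1 coda /sk/ has 2 consonants (> 1) → illicit
/mmi/ — violates constraint 4: adjacent identical consonants /mm/ → illicit
/nte/ — violates constraint 2: contains banned sequence /nt/ → illicit
/nta/ — violates constraint 2: contains banned sequence /nt/ → illicit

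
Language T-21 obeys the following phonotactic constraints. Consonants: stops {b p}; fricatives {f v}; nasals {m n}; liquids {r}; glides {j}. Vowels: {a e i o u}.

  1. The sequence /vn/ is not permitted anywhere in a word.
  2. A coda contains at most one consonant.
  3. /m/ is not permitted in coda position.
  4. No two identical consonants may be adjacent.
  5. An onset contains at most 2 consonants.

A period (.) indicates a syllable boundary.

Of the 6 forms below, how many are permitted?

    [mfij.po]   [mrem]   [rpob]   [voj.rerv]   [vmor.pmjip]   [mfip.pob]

[mfij.po] — σ1 onset /mf/ (2C), coda /j/ ok; σ2 onset /p/, coda /∅/ ok → permitted
[mrem] — violates constraint 3: syllable 1 coda contains /m/ → not permitted
[rpob] — σ1 onset /rp/ (2C), coda /b/ ok → permitted
[voj.rerv] — violates constraint 2: syllable 2 coda /rv/ has 2 consonants (> 1) → not permitted
[vmor.pmjip] — violates constraint 5: syllable 2 onset /pmj/ has 3 consonants (> 2) → not permitted
[mfip.pob] — violates constraint 4: adjacent identical consonants /pp/ → not permitted
Permitted: [mfij.po], [rpob] → 2.

2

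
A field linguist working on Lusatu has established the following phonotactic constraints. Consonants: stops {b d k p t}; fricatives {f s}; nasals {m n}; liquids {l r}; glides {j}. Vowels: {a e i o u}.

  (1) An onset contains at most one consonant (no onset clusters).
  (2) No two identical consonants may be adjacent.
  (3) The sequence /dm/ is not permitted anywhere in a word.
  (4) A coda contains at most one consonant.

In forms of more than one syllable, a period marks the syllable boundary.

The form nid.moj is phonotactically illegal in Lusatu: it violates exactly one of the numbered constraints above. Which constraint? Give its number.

nid.moj: contains banned sequence /dm/.
This is a violation of constraint 3: "The sequence /dm/ is not permitted anywhere in a word."
The remaining constraints (1, 2, 4) are satisfied.

3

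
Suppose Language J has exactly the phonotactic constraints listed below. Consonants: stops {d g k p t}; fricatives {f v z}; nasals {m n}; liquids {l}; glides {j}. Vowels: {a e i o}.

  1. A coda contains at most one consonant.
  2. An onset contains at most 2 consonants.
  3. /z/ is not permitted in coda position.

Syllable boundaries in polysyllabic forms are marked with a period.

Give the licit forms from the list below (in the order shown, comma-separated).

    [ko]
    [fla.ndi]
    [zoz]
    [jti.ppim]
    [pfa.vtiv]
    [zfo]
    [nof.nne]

[ko] — σ1 onset /k/, coda /∅/ ok → licit
[fla.ndi] — σ1 onset /fl/ (2C), coda /∅/ ok; σ2 onset /nd/ (2C), coda /∅/ ok → licit
[zoz] — violates constraint 3: syllable 1 coda contains /z/ → illicit
[jti.ppim] — σ1 onset /jt/ (2C), coda /∅/ ok; σ2 onset /pp/ (2C), coda /m/ ok → licit
[pfa.vtiv] — σ1 onset /pf/ (2C), coda /∅/ ok; σ2 onset /vt/ (2C), coda /v/ ok → licit
[zfo] — σ1 onset /zf/ (2C), coda /∅/ ok → licit
[nof.nne] — σ1 onset /n/, coda /f/ ok; σ2 onset /nn/ (2C), coda /∅/ ok → licit

[ko], [fla.ndi], [jti.ppim], [pfa.vtiv], [zfo], [nof.nne]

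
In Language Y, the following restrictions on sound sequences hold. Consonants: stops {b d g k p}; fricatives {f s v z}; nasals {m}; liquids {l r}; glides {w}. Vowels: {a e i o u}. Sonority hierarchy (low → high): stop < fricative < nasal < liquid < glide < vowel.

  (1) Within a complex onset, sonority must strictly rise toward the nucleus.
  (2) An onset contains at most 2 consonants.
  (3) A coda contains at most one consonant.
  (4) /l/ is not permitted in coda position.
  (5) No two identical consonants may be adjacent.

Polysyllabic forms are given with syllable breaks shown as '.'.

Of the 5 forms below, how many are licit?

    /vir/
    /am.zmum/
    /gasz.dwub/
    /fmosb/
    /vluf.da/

/vir/ — σ1 onset /v/, coda /r/ ok → licit
/am.zmum/ — σ1 onset /∅/, coda /m/ ok; σ2 onset /zm/ (2→3 rises), coda /m/ ok → licit
/gasz.dwub/ — violates constraint 3: syllable 1 coda /sz/ has 2 consonants (> 1) → illicit
/fmosb/ — violates constraint 3: syllable 1 coda /sb/ has 2 consonants (> 1) → illicit
/vluf.da/ — σ1 onset /vl/ (2→4 rises), coda /f/ ok; σ2 onset /d/, coda /∅/ ok → licit
Licit: /vir/, /am.zmum/, /vluf.da/ → 3.

3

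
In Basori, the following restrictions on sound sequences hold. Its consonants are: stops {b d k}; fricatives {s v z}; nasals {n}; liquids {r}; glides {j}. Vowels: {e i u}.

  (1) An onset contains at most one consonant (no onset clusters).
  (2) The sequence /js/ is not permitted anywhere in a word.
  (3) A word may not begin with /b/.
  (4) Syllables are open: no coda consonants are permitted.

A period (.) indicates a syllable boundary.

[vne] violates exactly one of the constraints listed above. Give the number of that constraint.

[vne]: syllable 1 onset /vn/ has 2 consonants (> 1).
This is a violation of constraint 1: "An onset contains at most one consonant (no onset clusters)."
The remaining constraints (2, 3, 4) are satisfied.

1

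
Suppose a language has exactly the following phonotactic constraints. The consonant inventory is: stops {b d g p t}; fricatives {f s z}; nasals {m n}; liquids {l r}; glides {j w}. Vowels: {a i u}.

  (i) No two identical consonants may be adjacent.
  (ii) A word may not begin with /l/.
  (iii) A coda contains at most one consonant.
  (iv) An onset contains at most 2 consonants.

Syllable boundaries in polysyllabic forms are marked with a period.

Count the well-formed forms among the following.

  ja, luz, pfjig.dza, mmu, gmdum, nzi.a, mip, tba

4

ja — σ1 onset /j/, coda /∅/ ok → well-formed
luz — violates constraint (ii): word begins with /l/ → ill-formed
pfjig.dza — violates constraint (iv): syllable 1 onset /pfj/ has 3 consonants (> 2) → ill-formed
mmu — violates constraint (i): adjacent identical consonants /mm/ → ill-formed
gmdum — violates constraint (iv): syllable 1 onset /gmd/ has 3 consonants (> 2) → ill-formed
nzi.a — σ1 onset /nz/ (2C), coda /∅/ ok; σ2 onset /∅/, coda /∅/ ok → well-formed
mip — σ1 onset /m/, coda /p/ ok → well-formed
tba — σ1 onset /tb/ (2C), coda /∅/ ok → well-formed
Well-formed: ja, nzi.a, mip, tba → 4.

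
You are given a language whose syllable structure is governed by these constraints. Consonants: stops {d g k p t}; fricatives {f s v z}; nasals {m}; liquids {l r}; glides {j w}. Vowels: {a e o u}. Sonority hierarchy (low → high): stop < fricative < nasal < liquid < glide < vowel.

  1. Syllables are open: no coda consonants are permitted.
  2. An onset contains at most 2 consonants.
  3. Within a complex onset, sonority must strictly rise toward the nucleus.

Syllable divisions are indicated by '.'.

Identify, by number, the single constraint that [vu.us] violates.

[vu.us]: syllable 2 coda /s/ has 1 consonant (> 0).
This is a violation of constraint 1: "Syllables are open: no coda consonants are permitted."
The remaining constraints (2, 3) are satisfied.

1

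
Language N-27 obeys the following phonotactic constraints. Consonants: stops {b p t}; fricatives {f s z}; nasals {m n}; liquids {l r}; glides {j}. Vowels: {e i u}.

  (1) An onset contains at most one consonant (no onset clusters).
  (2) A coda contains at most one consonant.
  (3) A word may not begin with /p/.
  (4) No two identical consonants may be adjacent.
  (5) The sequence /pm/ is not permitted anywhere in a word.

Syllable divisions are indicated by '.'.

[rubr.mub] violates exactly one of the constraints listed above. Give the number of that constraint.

2

[rubr.mub]: syllable 1 coda /br/ has 2 consonants (> 1).
This is a violation of constraint 2: "A coda contains at most one consonant."
The remaining constraints (1, 3, 4, 5) are satisfied.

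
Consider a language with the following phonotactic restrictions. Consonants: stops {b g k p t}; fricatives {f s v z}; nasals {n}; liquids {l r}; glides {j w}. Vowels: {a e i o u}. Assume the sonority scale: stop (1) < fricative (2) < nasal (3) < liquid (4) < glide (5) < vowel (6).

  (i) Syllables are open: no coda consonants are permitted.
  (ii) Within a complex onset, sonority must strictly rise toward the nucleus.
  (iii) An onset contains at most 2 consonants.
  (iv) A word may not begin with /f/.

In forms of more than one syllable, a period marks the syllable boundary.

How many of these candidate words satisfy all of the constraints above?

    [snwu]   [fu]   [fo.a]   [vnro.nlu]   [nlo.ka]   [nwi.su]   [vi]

3

[snwu] — violates constraint (iii): syllable 1 onset /snw/ has 3 consonants (> 2) → illicit
[fu] — violates constraint (iv): word begins with /f/ → illicit
[fo.a] — violates constraint (iv): word begins with /f/ → illicit
[vnro.nlu] — violates constraint (iii): syllable 1 onset /vnr/ has 3 consonants (> 2) → illicit
[nlo.ka] — σ1 onset /nl/ (3→4 rises), coda /∅/ ok; σ2 onset /k/, coda /∅/ ok → licit
[nwi.su] — σ1 onset /nw/ (3→5 rises), coda /∅/ ok; σ2 onset /s/, coda /∅/ ok → licit
[vi] — σ1 onset /v/, coda /∅/ ok → licit
Licit: [nlo.ka], [nwi.su], [vi] → 3.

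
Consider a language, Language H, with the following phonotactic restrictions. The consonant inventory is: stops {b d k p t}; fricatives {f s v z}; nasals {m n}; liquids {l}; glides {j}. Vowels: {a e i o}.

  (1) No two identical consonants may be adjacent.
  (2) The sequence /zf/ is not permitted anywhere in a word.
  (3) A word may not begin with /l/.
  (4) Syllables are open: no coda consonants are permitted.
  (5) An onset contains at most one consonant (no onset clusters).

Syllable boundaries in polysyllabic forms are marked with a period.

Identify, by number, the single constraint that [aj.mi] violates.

4

[aj.mi]: syllable 1 coda /j/ has 1 consonant (> 0).
This is a violation of constraint 4: "Syllables are open: no coda consonants are permitted."
The remaining constraints (1, 2, 3, 5) are satisfied.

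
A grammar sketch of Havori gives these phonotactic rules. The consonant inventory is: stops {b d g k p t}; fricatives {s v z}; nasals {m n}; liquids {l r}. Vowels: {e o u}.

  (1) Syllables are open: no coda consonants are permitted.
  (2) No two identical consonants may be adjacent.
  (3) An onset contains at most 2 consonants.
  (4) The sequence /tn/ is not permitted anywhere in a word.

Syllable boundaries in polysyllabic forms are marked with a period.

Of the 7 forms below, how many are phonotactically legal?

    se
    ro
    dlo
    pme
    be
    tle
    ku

7

se — σ1 onset /s/, coda /∅/ ok → phonotactically legal
ro — σ1 onset /r/, coda /∅/ ok → phonotactically legal
dlo — σ1 onset /dl/ (2C), coda /∅/ ok → phonotactically legal
pme — σ1 onset /pm/ (2C), coda /∅/ ok → phonotactically legal
be — σ1 onset /b/, coda /∅/ ok → phonotactically legal
tle — σ1 onset /tl/ (2C), coda /∅/ ok → phonotactically legal
ku — σ1 onset /k/, coda /∅/ ok → phonotactically legal
Phonotactically legal: se, ro, dlo, pme, be, tle, ku → 7.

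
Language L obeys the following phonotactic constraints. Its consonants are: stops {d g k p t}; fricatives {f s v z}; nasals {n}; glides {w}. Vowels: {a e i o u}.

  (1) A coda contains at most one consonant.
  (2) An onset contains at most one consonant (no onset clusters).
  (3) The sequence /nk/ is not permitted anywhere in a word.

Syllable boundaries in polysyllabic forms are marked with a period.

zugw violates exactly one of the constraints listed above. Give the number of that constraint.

1

zugw: syllable 1 coda /gw/ has 2 consonants (> 1).
This is a violation of constraint 1: "A coda contains at most one consonant."
The remaining constraints (2, 3) are satisfied.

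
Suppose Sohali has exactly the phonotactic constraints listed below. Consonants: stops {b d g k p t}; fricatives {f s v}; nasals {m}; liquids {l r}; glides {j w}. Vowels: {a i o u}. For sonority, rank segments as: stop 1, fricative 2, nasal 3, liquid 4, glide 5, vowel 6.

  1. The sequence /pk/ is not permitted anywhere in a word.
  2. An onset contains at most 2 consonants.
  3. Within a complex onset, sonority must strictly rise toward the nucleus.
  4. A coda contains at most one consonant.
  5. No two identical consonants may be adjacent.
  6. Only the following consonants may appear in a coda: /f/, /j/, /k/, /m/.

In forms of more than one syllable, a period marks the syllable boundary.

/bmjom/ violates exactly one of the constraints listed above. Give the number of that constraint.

2

/bmjom/: syllable 1 onset /bmj/ has 3 consonants (> 2).
This is a violation of constraint 2: "An onset contains at most 2 consonants."
The remaining constraints (1, 3, 4, 5, 6) are satisfied.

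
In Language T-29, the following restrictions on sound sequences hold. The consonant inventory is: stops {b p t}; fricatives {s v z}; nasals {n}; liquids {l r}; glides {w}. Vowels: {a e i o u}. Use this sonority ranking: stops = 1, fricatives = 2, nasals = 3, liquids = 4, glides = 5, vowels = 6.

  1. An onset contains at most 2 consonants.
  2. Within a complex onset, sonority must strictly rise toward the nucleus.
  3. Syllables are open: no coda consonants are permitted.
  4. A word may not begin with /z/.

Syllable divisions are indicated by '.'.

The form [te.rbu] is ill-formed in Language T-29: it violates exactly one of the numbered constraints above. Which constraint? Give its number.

[te.rbu]: syllable 2 onset /rb/: /r/ (liquid, 4) → /b/ (stop, 1) does not rise.
This is a violation of constraint 2: "Within a complex onset, sonority must strictly rise toward the nucleus."
The remaining constraints (1, 3, 4) are satisfied.

2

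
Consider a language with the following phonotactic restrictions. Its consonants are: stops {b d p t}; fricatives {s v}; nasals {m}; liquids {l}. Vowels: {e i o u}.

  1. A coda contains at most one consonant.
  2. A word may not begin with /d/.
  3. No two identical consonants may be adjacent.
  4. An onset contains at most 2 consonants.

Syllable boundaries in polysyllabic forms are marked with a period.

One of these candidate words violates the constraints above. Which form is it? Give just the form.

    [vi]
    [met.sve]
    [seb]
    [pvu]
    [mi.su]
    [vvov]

[vvov]

[vi] — σ1 onset /v/, coda /∅/ ok → permitted
[met.sve] — σ1 onset /m/, coda /t/ ok; σ2 onset /sv/ (2C), coda /∅/ ok → permitted
[seb] — σ1 onset /s/, coda /b/ ok → permitted
[pvu] — σ1 onset /pv/ (2C), coda /∅/ ok → permitted
[mi.su] — σ1 onset /m/, coda /∅/ ok; σ2 onset /s/, coda /∅/ ok → permitted
[vvov] — violates constraint 3: adjacent identical consonants /vv/ → not permitted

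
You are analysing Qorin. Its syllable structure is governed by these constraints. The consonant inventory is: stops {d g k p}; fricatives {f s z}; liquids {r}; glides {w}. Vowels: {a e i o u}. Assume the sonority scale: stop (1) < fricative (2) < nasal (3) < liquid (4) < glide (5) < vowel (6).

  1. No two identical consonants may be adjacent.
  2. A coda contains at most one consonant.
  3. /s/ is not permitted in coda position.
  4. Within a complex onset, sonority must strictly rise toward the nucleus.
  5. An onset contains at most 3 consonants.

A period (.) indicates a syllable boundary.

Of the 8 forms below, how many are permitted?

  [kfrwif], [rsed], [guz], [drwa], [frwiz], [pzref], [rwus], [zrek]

5

[kfrwif] — violates constraint 5: syllable 1 onset /kfrw/ has 4 consonants (> 3) → not permitted
[rsed] — violates constraint 4: syllable 1 onset /rs/: /r/ (liquid, 4) → /s/ (fricative, 2) does not rise → not permitted
[guz] — σ1 onset /g/, coda /z/ ok → permitted
[drwa] — σ1 onset /drw/ (1→4→5 rises), coda /∅/ ok → permitted
[frwiz] — σ1 onset /frw/ (2→4→5 rises), coda /z/ ok → permitted
[pzref] — σ1 onset /pzr/ (1→2→4 rises), coda /f/ ok → permitted
[rwus] — violates constraint 3: syllable 1 coda contains /s/ → not permitted
[zrek] — σ1 onset /zr/ (2→4 rises), coda /k/ ok → permitted
Permitted: [guz], [drwa], [frwiz], [pzref], [zrek] → 5.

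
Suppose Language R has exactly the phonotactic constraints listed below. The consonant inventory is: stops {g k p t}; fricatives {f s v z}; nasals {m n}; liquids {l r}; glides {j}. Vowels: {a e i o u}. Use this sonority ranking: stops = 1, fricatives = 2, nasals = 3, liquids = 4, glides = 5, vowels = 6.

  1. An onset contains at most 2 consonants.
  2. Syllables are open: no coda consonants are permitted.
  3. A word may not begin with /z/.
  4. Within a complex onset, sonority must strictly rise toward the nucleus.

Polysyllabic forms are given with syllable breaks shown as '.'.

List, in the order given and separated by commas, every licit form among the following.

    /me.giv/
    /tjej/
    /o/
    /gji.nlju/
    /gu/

/o/, /gu/

/me.giv/ — violates constraint 2: syllable 2 coda /v/ has 1 consonant (> 0) → illicit
/tjej/ — violates constraint 2: syllable 1 coda /j/ has 1 consonant (> 0) → illicit
/o/ — σ1 onset /∅/, coda /∅/ ok → licit
/gji.nlju/ — violates constraint 1: syllable 2 onset /nlj/ has 3 consonants (> 2) → illicit
/gu/ — σ1 onset /g/, coda /∅/ ok → licit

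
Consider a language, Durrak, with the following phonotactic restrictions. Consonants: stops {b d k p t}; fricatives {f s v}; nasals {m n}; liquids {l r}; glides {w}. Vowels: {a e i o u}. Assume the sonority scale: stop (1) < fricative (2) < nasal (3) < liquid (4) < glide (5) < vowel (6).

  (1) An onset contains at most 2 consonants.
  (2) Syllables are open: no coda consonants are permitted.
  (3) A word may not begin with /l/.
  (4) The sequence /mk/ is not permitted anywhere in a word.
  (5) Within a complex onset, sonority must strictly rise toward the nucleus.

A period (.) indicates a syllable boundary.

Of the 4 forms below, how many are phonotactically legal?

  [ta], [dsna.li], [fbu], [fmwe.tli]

1

[ta] — σ1 onset /t/, coda /∅/ ok → phonotactically legal
[dsna.li] — violates constraint 1: syllable 1 onset /dsn/ has 3 consonants (> 2) → phonotactically illegal
[fbu] — violates constraint 5: syllable 1 onset /fb/: /f/ (fricative, 2) → /b/ (stop, 1) does not rise → phonotactically illegal
[fmwe.tli] — violates constraint 1: syllable 1 onset /fmw/ has 3 consonants (> 2) → phonotactically illegal
Phonotactically legal: [ta] → 1.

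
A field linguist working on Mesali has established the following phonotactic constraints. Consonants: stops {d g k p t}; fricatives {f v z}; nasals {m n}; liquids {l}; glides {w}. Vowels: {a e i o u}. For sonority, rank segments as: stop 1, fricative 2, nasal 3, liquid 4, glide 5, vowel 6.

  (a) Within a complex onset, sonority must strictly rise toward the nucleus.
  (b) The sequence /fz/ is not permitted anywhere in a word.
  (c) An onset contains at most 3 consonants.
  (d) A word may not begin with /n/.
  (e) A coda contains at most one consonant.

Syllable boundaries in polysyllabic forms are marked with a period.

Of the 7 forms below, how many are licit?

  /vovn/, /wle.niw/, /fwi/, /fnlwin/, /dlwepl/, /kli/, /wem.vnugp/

2

/vovn/ — violates constraint (e): syllable 1 coda /vn/ has 2 consonants (> 1) → illicit
/wle.niw/ — violates constraint (a): syllable 1 onset /wl/: /w/ (glide, 5) → /l/ (liquid, 4) does not rise → illicit
/fwi/ — σ1 onset /fw/ (2→5 rises), coda /∅/ ok → licit
/fnlwin/ — violates constraint (c): syllable 1 onset /fnlw/ has 4 consonants (> 3) → illicit
/dlwepl/ — violates constraint (e): syllable 1 coda /pl/ has 2 consonants (> 1) → illicit
/kli/ — σ1 onset /kl/ (1→4 rises), coda /∅/ ok → licit
/wem.vnugp/ — violates constraint (e): syllable 2 coda /gp/ has 2 consonants (> 1) → illicit
Licit: /fwi/, /kli/ → 2.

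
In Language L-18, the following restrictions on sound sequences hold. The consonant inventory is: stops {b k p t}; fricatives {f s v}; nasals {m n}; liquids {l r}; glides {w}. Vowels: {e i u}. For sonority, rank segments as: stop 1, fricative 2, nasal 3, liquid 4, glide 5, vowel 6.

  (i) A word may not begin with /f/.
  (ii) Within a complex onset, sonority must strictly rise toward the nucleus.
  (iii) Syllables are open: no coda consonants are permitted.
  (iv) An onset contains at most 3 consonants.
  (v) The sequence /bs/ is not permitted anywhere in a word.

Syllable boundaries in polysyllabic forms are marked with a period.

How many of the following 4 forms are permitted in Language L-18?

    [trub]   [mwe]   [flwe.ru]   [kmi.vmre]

[trub] — violates constraint (iii): syllable 1 coda /b/ has 1 consonant (> 0) → not permitted
[mwe] — σ1 onset /mw/ (3→5 rises), coda /∅/ ok → permitted
[flwe.ru] — violates constraint (i): word begins with /f/ → not permitted
[kmi.vmre] — σ1 onset /km/ (1→3 rises), coda /∅/ ok; σ2 onset /vmr/ (2→3→4 rises), coda /∅/ ok → permitted
Permitted: [mwe], [kmi.vmre] → 2.

2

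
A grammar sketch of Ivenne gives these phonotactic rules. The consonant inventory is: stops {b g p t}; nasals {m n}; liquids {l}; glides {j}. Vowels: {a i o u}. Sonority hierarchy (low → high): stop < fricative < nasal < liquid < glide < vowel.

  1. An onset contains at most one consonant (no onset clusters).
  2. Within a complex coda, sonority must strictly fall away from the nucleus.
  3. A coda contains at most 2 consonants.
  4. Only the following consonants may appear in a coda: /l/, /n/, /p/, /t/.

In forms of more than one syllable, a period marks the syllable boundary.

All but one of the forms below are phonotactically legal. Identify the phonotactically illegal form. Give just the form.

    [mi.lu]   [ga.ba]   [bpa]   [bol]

[mi.lu] — σ1 onset /m/, coda /∅/ ok; σ2 onset /l/, coda /∅/ ok → phonotactically legal
[ga.ba] — σ1 onset /g/, coda /∅/ ok; σ2 onset /b/, coda /∅/ ok → phonotactically legal
[bpa] — violates constraint 1: syllable 1 onset /bp/ has 2 consonants (> 1) → phonotactically illegal
[bol] — σ1 onset /b/, coda /l/ ok → phonotactically legal

[bpa]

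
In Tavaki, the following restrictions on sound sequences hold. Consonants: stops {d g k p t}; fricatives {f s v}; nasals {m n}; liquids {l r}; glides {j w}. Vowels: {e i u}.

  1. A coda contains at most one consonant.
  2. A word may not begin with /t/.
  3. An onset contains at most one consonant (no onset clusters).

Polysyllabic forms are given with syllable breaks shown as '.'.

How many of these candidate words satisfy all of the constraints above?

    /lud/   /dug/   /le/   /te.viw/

3

/lud/ — σ1 onset /l/, coda /d/ ok → licit
/dug/ — σ1 onset /d/, coda /g/ ok → licit
/le/ — σ1 onset /l/, coda /∅/ ok → licit
/te.viw/ — violates constraint 2: word begins with /t/ → illicit
Licit: /lud/, /dug/, /le/ → 3.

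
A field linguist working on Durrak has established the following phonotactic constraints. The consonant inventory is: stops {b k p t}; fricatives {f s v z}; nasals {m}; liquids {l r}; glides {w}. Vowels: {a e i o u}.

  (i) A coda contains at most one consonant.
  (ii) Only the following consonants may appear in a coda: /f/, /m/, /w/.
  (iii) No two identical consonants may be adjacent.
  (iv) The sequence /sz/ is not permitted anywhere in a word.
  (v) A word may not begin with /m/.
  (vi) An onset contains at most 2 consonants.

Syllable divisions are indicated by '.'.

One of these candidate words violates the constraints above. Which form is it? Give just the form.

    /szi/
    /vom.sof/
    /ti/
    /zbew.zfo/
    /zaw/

/szi/

/szi/ — violates constraint (iv): contains banned sequence /sz/ → not permitted
/vom.sof/ — σ1 onset /v/, coda /m/ ok; σ2 onset /s/, coda /f/ ok → permitted
/ti/ — σ1 onset /t/, coda /∅/ ok → permitted
/zbew.zfo/ — σ1 onset /zb/ (2C), coda /w/ ok; σ2 onset /zf/ (2C), coda /∅/ ok → permitted
/zaw/ — σ1 onset /z/, coda /w/ ok → permitted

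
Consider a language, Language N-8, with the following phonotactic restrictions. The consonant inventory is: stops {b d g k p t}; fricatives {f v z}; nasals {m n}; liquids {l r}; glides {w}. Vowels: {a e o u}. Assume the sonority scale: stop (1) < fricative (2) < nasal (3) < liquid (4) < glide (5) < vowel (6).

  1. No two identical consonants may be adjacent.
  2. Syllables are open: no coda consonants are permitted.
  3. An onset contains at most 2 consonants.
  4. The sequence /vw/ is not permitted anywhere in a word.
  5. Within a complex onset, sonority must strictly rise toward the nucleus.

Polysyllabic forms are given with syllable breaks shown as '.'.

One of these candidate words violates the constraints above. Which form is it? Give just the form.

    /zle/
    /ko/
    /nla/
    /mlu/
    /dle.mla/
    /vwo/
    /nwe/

/vwo/

/zle/ — σ1 onset /zl/ (2→4 rises), coda /∅/ ok → licit
/ko/ — σ1 onset /k/, coda /∅/ ok → licit
/nla/ — σ1 onset /nl/ (3→4 rises), coda /∅/ ok → licit
/mlu/ — σ1 onset /ml/ (3→4 rises), coda /∅/ ok → licit
/dle.mla/ — σ1 onset /dl/ (1→4 rises), coda /∅/ ok; σ2 onset /ml/ (3→4 rises), coda /∅/ ok → licit
/vwo/ — violates constraint 4: contains banned sequence /vw/ → illicit
/nwe/ — σ1 onset /nw/ (3→5 rises), coda /∅/ ok → licit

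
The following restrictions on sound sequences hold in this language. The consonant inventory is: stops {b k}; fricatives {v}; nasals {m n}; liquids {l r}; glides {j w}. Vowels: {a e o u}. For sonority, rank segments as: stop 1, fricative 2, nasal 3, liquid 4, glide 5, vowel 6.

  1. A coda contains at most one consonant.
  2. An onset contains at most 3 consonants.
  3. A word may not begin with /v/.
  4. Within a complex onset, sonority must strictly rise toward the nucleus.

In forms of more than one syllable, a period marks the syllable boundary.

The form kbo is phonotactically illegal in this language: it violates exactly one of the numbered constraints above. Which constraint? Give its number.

kbo: syllable 1 onset /kb/: /k/ (stop, 1) → /b/ (stop, 1) does not rise.
This is a violation of constraint 4: "Within a complex onset, sonority must strictly rise toward the nucleus."
The remaining constraints (1, 2, 3) are satisfied.

4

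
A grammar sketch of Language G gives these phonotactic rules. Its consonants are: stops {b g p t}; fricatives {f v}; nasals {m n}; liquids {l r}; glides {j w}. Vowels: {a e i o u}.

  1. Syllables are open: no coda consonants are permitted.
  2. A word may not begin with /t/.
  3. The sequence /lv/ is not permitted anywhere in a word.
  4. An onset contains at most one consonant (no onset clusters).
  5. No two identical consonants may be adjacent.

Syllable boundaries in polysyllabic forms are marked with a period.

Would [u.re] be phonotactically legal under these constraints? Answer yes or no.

[u.re] — σ1 onset /∅/, coda /∅/ ok; σ2 onset /r/, coda /∅/ ok → phonotactically legal

yes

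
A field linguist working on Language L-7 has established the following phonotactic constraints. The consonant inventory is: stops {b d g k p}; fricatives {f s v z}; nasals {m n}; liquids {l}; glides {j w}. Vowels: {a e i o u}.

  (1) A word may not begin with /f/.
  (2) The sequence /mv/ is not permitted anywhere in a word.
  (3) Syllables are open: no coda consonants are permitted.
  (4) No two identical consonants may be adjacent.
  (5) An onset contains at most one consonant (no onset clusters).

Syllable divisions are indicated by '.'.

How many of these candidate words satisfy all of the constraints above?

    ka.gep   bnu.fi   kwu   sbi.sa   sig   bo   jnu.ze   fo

1

ka.gep — violates constraint 3: syllable 2 coda /p/ has 1 consonant (> 0) → not permitted
bnu.fi — violates constraint 5: syllable 1 onset /bn/ has 2 consonants (> 1) → not permitted
kwu — violates constraint 5: syllable 1 onset /kw/ has 2 consonants (> 1) → not permitted
sbi.sa — violates constraint 5: syllable 1 onset /sb/ has 2 consonants (> 1) → not permitted
sig — violates constraint 3: syllable 1 coda /g/ has 1 consonant (> 0) → not permitted
bo — σ1 onset /b/, coda /∅/ ok → permitted
jnu.ze — violates constraint 5: syllable 1 onset /jn/ has 2 consonants (> 1) → not permitted
fo — violates constraint 1: word begins with /f/ → not permitted
Permitted: bo → 1.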